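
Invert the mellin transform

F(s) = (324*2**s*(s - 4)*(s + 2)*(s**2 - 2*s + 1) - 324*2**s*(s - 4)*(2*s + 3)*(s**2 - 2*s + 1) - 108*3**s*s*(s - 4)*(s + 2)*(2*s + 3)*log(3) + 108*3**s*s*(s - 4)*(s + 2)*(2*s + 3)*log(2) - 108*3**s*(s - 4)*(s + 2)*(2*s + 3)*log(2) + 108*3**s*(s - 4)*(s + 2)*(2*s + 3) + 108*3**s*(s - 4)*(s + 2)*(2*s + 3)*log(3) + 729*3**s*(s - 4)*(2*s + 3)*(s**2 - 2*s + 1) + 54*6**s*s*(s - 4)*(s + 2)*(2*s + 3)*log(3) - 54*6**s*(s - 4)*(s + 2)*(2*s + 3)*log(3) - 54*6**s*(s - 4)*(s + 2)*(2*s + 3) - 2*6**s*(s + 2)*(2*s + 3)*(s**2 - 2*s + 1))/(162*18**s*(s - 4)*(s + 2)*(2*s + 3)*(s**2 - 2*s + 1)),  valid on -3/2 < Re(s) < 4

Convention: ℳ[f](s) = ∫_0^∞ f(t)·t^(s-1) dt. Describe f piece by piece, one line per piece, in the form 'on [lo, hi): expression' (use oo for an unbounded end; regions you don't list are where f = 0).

back out the common scale on t: 3*sqrt(3)*t**(3/2) on [0, 1/3); 18*t**2 on [1/3, 1/2); log(3*t)/(3*t) on [1/2, 1); …
back out the common scale on t: t**(3/2) on [0, 1); 2*t**2 on [1, 3/2); log(t)/t on [3/2, 3); …
split f at 1/9, 1/6, 1/3: ℳ[f](s) collects 4 kernel integrals
the [0, 1/9) slice contributes ∫ 27*t**(3/2)·t^(s-1) dt
on [1/9, 1/6) integrate f = 162*t**2 against the kernel
[1/6, 1/3) adds the kernel integral of log(9*t)/(9*t)
piece [1/3, ∞): integrate 1/(6561*t**4) against the kernel

on [0, 1/9): 27*t**(3/2)
on [1/9, 1/6): 162*t**2
on [1/6, 1/3): log(9*t)/(9*t)
on [1/3, oo): 1/(6561*t**4)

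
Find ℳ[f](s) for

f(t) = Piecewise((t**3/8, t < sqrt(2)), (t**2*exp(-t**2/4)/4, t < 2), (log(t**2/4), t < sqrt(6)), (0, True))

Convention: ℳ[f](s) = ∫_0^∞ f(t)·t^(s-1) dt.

(sqrt(2)*2**(s/2)*s**2 + 2*2**s*s**3*uppergamma(s/2 + 1, 1/2) - 2*2**s*s**3*uppergamma(s/2 + 1, 1) + 6*2**s*s**2*uppergamma(s/2 + 1, 1/2) - 6*2**s*s**2*uppergamma(s/2 + 1, 1) + 8*2**s*s + 24*2**s + 6**(s/2)*s**2*(-4*log(2) + 4*log(3)) - 8*6**(s/2)*s + 6**(s/2)*s*(-12*log(2) + 12*log(3)) - 24*6**(s/2))/(4*s**2*(s + 3))
  Re(s) > -3

reversing the common scale on t: t**3 on [0, sqrt(2)/2); t**2*exp(-t**2) on [sqrt(2)/2, 1); log(t**2) on [1, sqrt(6)/2)
peel off the shared t-power: t on [0, sqrt(2)/2); exp(-t**2) on [sqrt(2)/2, 1); log(t**2)/t**2 on [1, sqrt(6)/2)
the power substitution comes off first: sqrt(t) on [0, 1/2); exp(-t) on [1/2, 1); log(t)/t on [1, 3/2)
breakpoints sqrt(2), 2: one integral from each of the 3 segments
piece [0, sqrt(2)): integrate t**3/8 against the kernel
segment [sqrt(2), 2) carries t**2*exp(-t**2/4)/4; integrate it
∫ log(t**2/4)·t^(s-1) over [2, sqrt(6))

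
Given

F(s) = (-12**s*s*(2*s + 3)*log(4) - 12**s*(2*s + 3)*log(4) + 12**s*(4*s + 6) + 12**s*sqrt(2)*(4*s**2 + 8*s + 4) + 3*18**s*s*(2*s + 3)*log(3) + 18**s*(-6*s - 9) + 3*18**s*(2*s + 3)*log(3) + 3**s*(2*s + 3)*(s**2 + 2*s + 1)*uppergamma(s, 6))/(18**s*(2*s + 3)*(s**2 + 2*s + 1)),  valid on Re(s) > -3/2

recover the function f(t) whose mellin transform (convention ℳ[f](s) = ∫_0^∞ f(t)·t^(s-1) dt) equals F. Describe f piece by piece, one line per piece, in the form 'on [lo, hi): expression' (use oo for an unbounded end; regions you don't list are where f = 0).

on [0, 2/3): 3*sqrt(3)*t**(3/2)
on [2/3, 1): 3*t*log(3*t)
on [1, oo): exp(-6*t)

peel off the common scale on t: t**(3/2) on [0, 2); t*log(t) on [2, 3); exp(-2*t) on [3, ∞)
linearity at 2/3, 1 turns ℳ[f](s) into 3 summed integrals
∫ over [0, 2/3) of 3*sqrt(3)*t**(3/2)·t^(s-1) joins the sum
piece [2/3, 1): integrate 3*t*log(3*t) against the kernel
on [1, ∞): add ∫ exp(-6*t)·t^(s-1) dt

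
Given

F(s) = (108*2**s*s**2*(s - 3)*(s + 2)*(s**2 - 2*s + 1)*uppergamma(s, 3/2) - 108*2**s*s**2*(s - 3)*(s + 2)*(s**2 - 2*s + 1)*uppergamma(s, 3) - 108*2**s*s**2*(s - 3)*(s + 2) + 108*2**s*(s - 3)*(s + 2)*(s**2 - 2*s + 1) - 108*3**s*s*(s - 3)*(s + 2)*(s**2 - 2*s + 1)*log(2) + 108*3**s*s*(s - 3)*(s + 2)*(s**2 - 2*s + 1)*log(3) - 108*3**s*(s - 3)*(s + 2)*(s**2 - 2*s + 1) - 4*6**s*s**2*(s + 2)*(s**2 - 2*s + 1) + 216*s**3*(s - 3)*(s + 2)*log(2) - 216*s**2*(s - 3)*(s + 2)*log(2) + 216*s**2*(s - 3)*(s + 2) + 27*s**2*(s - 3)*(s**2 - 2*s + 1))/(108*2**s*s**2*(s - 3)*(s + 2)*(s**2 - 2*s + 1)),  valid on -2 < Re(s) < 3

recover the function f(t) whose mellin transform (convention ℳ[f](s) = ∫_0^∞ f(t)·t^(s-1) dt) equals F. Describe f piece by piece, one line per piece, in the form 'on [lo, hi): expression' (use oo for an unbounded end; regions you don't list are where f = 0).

integrate the 5 segments split at 1/2, 1, 3/2, 3, then add the results
segment 0 to 1/2 holds t**2; add its integral
between 1/2 and 1 the integrand is log(t)/t·t^(s-1)
over [1, 3/2), the kernel integral of log(t) enters the sum
between 3/2 and 3 the integrand is exp(-t)·t^(s-1)
between 3 and ∞ the integrand is t**(-3)·t^(s-1)

on [0, 1/2): t**2
on [1/2, 1): log(t)/t
on [1, 3/2): log(t)
on [3/2, 3): exp(-t)
on [3, oo): t**(-3)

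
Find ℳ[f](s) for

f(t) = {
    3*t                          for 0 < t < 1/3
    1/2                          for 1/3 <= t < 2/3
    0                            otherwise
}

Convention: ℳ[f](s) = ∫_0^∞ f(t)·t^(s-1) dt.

strip the common scale on t: t on [0, 1); 1/2 on [1, 2)
cuts at 1/3: linearity sums the 2 kernel integrals
∫ over [0, 1/3) of 3*t·t^(s-1) joins the sum
on [1/3, 2/3): add ∫ 1/2·t^(s-1) dt

(2**s*(s + 1) + s - 1)/(2*3**s*s*(s + 1))
  Re(s) > -1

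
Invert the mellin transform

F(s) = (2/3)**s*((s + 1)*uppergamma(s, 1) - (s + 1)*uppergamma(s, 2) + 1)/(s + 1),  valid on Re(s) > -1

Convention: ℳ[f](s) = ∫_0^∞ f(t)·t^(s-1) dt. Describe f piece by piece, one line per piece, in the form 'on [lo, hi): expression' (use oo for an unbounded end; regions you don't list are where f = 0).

the common scale on t comes off first: t on [0, 1); exp(-t) on [1, 2)
the 2 pieces separated at 2/3 each add one integral
piece [0, 2/3): integrate 3*t/2 against the kernel
segment 2/3 to 4/3 holds exp(-3*t/2); add its integral

on [0, 2/3): 3*t/2
on [2/3, 4/3): exp(-3*t/2)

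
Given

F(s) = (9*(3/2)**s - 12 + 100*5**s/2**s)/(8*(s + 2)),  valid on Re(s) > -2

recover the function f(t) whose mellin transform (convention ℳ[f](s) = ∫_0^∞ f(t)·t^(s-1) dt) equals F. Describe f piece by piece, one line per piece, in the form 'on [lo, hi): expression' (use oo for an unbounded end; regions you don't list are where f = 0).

breakpoints 1, 3/2: one integral from each of the 3 segments
for t in [0, 1): the term is ∫ t**2·t^(s-1)
segment [1, 3/2) carries 5*t**2/2; integrate it
segment [3/2, 5/2) carries 2*t**2; integrate it

on [0, 1): t**2
on [1, 3/2): 5*t**2/2
on [3/2, 5/2): 2*t**2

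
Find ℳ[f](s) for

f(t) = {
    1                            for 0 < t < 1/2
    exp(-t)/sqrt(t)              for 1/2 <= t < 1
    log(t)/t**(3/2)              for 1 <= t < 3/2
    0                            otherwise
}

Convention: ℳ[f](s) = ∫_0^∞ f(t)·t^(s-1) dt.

2**(1/2 - s)*(9*2**(s + 1/2)*s*(-8*s + (2*s - 1)**2 + 8)*uppergamma(s - 1/2, 1/2) - 9*2**(s + 1/2)*s*(-8*s + (2*s - 1)**2 + 8)*uppergamma(s - 1/2, 1) + 36*2**(s + 1/2)*s + 3**(s + 1/2)*s*(2*s - 1)*(-8*log(2) + 8*log(3)) - 16*3**(s + 1/2)*s + 3**(s + 1/2)*s*(-16*log(3) + 16*log(2)) + 9*sqrt(2)*(-8*s + (2*s - 1)**2 + 8))/(18*s*(-8*s + (2*s - 1)**2 + 8))
  Re(s) > 0

invert the shared t-power to get t on [0, 1/2); sqrt(t)*exp(-t) on [1/2, 1); log(t)/sqrt(t) on [1, 3/2)
reversing the shared t-power: sqrt(t) on [0, 1/2); exp(-t) on [1/2, 1); log(t)/t on [1, 3/2)
integrate the 3 segments split at 1/2, 1, then add the results
on [0, 1/2) integrate f = 1 against the kernel
on [1/2, 1): add ∫ exp(-t)/sqrt(t)·t^(s-1) dt
[1, 3/2) adds the kernel integral of log(t)/t**(3/2)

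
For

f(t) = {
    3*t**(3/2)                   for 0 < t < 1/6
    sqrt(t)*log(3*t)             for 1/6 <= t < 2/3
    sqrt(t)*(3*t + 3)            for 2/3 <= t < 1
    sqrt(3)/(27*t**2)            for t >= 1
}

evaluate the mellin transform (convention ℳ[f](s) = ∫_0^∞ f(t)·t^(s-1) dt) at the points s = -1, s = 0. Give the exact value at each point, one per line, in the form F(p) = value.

strip the shared t-power: 3*t on [0, 1/6); log(3*t) on [1/6, 2/3); 3*t + 3 on [2/3, 1); …
remove the common scale on t first: t on [0, 1/2); log(t) on [1/2, 2); t + 3 on [2, 3); …
decompose at 1/6, 2/3, 1; ℳ[f](s) sums the 4 pieces' integrals
on [0, 1/6): add ∫ 3*t**(3/2)·t^(s-1) dt
piece [1/6, 2/3): integrate sqrt(t)*log(3*t) against the kernel
segment [2/3, 1) carries sqrt(t)*(3*t + 3); integrate it
[1, ∞) adds the kernel integral of sqrt(3)/(27*t**2)

F(-1) = sqrt(6)*(-486*log(2) + sqrt(2) + 648)/162
F(0) = sqrt(6)*(-330 + sqrt(2) + 108*log(2) + 144*sqrt(6))/108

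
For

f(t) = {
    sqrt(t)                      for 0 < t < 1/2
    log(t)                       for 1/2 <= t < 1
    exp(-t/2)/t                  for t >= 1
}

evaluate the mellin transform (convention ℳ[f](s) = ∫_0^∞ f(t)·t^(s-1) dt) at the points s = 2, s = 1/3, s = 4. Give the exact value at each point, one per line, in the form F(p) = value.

F(2) = -3/16 + sqrt(2)/20 + log(2)/8 + 2*exp(-1/2)
F(1/3) = 2**(2/3)*(-90*2**(1/3) + 5*2**(2/3)*uppergamma(-2/3, 1/2) + 6*sqrt(2) + 30*log(2) + 90)/20
F(4) = -15/256 + sqrt(2)/144 + log(2)/64 + 26*exp(-1/2)

the shared t-power comes off first: t**(3/2) on [0, 1/2); t*log(t) on [1/2, 1); exp(-t/2) on [1, ∞)
integrate the 3 segments split at 1/2, 1, then add the results
segment 0 to 1/2 holds sqrt(t); add its integral
segment [1/2, 1) carries log(t); integrate it
∫ exp(-t/2)/t·t^(s-1) over [1, ∞)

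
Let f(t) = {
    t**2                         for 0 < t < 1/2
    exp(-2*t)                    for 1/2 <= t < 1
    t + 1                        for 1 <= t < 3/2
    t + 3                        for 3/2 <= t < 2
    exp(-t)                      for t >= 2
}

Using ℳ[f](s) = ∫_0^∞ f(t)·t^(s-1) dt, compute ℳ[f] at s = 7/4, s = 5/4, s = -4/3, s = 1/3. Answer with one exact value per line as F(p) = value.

F(7/4) = 2**(1/4)*(-3960*3**(3/4) - 2160*2**(3/4) - 1155*uppergamma(7/4, 2) + 77 + 1155*uppergamma(7/4, 1) + 2310*2**(3/4)*uppergamma(7/4, 2) + 22560*sqrt(2))/4620
F(5/4) = 2**(3/4)*(-2808*3**(1/4) - 1456*2**(1/4) - 585*uppergamma(5/4, 2) + 45 + 1170*2**(1/4)*uppergamma(5/4, 2) + 585*uppergamma(5/4, 1) + 7696*sqrt(2))/2340
F(-4/3) = 2**(1/3)*(-99*2**(1/3) - 96*uppergamma(-4/3, 2) + 24*2**(2/3)*uppergamma(-4/3, 2) + 96*uppergamma(-4/3, 1) + 16*3**(2/3) + 36 + 90*2**(2/3))/48
F(1/3) = 2**(2/3)*(-168*3**(1/3) - 105*2**(1/3) - 28*uppergamma(1/3, 2) + 28*2**(1/3)*uppergamma(1/3, 2) + 3 + 28*uppergamma(1/3, 1) + 294*2**(2/3))/56

summing 5 kernel integrals split by 1/2, 1, 3/2, 2 yields ℳ[f](s)
[0, 1/2) adds the kernel integral of t**2
the [1/2, 1) slice contributes ∫ exp(-2*t)·t^(s-1) dt
∫ over [1, 3/2) of (t + 1)·t^(s-1) joins the sum
∫ over [3/2, 2) of (t + 3)·t^(s-1) joins the sum
segment [2, ∞) carries exp(-t); integrate it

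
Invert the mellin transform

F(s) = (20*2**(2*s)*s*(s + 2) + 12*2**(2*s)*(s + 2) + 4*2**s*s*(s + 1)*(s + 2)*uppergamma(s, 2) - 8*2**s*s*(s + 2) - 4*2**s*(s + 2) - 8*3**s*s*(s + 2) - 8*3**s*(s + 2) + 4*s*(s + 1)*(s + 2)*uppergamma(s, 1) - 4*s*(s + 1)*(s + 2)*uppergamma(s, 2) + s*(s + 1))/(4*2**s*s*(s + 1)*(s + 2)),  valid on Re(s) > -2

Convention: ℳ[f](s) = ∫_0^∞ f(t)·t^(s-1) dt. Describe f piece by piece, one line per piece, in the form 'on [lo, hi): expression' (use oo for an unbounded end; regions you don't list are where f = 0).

slice at 1/2, 1, 3/2, 2, transform all 5 pieces, and sum them
piece [0, 1/2): integrate t**2 against the kernel
on [1/2, 1) integrate f = exp(-2*t) against the kernel
∫ (t + 1)·t^(s-1) over [1, 3/2)
the [3/2, 2) slice contributes ∫ (t + 3)·t^(s-1) dt
piece [2, ∞): integrate exp(-t) against the kernel

on [0, 1/2): t**2
on [1/2, 1): exp(-2*t)
on [1, 3/2): t + 1
on [3/2, 2): t + 3
on [2, oo): exp(-t)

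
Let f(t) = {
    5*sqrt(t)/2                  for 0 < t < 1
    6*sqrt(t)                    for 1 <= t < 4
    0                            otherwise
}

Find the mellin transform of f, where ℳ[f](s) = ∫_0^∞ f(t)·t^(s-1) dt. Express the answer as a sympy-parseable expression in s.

along the cuts 1, ℳ[f](s) splits into 2 integrals
segment 0 to 1 holds 5*sqrt(t)/2; add its integral
the [1, 4) slice contributes ∫ 6*sqrt(t)·t^(s-1) dt

(24*2**(2*s) - 7)/(2*s + 1)
  Re(s) > -1/2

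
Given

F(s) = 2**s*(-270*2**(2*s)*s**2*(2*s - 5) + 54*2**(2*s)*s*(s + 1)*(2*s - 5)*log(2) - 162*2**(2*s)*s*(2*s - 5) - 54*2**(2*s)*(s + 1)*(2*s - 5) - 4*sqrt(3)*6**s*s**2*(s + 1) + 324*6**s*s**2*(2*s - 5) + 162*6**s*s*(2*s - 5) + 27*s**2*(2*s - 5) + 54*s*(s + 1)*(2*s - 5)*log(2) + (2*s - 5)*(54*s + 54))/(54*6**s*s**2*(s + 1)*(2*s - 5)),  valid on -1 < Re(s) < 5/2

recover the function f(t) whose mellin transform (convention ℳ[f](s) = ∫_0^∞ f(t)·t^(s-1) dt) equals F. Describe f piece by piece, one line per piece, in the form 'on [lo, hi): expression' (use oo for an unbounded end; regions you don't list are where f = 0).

strip the common scale on t: 3*t on [0, 1/6); log(3*t) on [1/6, 2/3); 3*t + 3 on [2/3, 1); …
strip the common scale on t: t on [0, 1/2); log(t) on [1/2, 2); t + 3 on [2, 3); …
breakpoints 1/3, 4/3, 2: one integral from each of the 4 segments
segment [0, 1/3) carries 3*t/2; integrate it
segment 1/3 to 4/3 holds log(3*t/2); add its integral
∫ (3*t/2 + 3)·t^(s-1) over [4/3, 2)
∫ over [2, ∞) of 4*sqrt(6)/(27*t**(5/2))·t^(s-1) joins the sum

on [0, 1/3): 3*t/2
on [1/3, 4/3): log(3*t/2)
on [4/3, 2): 3*t/2 + 3
on [2, oo): 4*sqrt(6)/(27*t**(5/2))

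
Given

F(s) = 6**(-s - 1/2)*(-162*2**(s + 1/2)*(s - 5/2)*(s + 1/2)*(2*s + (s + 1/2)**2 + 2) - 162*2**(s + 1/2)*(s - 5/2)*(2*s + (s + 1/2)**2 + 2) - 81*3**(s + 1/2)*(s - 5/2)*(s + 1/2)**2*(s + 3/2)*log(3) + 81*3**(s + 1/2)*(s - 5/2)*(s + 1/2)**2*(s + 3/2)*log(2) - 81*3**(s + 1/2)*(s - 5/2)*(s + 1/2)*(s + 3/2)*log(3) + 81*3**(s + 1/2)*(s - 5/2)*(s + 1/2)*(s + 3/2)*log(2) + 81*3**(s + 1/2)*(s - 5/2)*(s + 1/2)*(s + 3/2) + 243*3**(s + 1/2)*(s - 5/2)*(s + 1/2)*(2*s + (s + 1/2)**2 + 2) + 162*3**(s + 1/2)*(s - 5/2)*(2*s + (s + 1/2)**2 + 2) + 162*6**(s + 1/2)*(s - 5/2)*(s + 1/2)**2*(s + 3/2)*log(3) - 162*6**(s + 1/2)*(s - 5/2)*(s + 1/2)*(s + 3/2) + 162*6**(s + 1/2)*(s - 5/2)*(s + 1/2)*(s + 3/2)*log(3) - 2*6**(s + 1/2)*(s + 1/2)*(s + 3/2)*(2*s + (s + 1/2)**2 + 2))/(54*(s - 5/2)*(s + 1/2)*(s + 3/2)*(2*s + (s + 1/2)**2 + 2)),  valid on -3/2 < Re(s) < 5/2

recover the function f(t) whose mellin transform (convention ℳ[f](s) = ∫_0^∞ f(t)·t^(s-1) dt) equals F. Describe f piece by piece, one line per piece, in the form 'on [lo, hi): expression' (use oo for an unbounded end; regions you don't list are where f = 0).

on [0, 1/3): 3*t**(3/2)
on [1/3, 1/2): sqrt(t)*(3*t + 3)
on [1/2, 1): 3*t**(3/2)*log(3*t)
on [1, oo): 1/(27*t**(5/2))

peel off the shared t-power: 3*t on [0, 1/3); 3*t + 3 on [1/3, 1/2); 3*t*log(3*t) on [1/2, 1); …
invert the common scale on t to get t on [0, 1); t + 3 on [1, 3/2); t*log(t) on [3/2, 3); …
f breaks at 1/3, 1/2, 1 into 4 integrals to sum
over [0, 1/3), the kernel integral of 3*t**(3/2) enters the sum
segment [1/3, 1/2) carries sqrt(t)*(3*t + 3); integrate it
[1/2, 1) adds the kernel integral of 3*t**(3/2)*log(3*t)
between 1 and ∞ the integrand is 1/(27*t**(5/2))·t^(s-1)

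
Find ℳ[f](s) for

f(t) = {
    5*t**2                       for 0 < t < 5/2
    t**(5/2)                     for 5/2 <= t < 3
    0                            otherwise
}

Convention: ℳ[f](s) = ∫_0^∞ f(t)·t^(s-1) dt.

decompose at 5/2; ℳ[f](s) sums the 2 pieces' integrals
segment 0 to 5/2 holds 5*t**2; add its integral
on [5/2, 3): add ∫ t**(5/2)·t^(s-1) dt

(2*3**(s + 5/2)*(s + 2) + 5*(5/2)**(s + 2)*(2*s + 5) - 2*(5/2)**(s + 5/2)*(s + 2))/((s + 2)*(2*s + 5))
  Re(s) > -2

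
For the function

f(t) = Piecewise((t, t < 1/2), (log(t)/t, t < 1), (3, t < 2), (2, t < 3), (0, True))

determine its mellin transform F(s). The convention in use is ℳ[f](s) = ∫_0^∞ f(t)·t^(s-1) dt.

(2*2**(2*s)*(s + 1)*(s**2 - 2*s + 1) - 2*2**s*s*(s + 1) - 6*2**s*(s + 1)*(s**2 - 2*s + 1) + 4*6**s*(s + 1)*(s**2 - 2*s + 1) + 4*s**2*(s + 1)*log(2) - 4*s*(s + 1)*log(2) + 4*s*(s + 1) + s*(s**2 - 2*s + 1))/(2*2**s*s*(s + 1)*(s**2 - 2*s + 1))
  Re(s) > -1

integrate the 4 segments split at 1/2, 1, 2, then add the results
piece [0, 1/2): integrate t against the kernel
on [1/2, 1): add ∫ log(t)/t·t^(s-1) dt
[1, 2) adds the kernel integral of 3
∫ 2·t^(s-1) over [2, 3)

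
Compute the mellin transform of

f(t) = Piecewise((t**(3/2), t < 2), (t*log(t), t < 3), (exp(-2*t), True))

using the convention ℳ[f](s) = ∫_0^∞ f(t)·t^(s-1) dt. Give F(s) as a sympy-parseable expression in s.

(-12**s*s*(2*s + 3)*log(4) - 12**s*(2*s + 3)*log(4) + 12**s*(4*s + 6) + 12**s*sqrt(2)*(4*s**2 + 8*s + 4) + 3*18**s*s*(2*s + 3)*log(3) + 18**s*(-6*s - 9) + 3*18**s*(2*s + 3)*log(3) + 3**s*(2*s + 3)*(s**2 + 2*s + 1)*uppergamma(s, 6))/(6**s*(2*s + 3)*(s**2 + 2*s + 1))
  Re(s) > -3/2

split f at 2, 3: ℳ[f](s) collects 3 kernel integrals
segment 0 to 2 holds t**(3/2); add its integral
on [2, 3): add ∫ t*log(t)·t^(s-1) dt
piece [3, ∞): integrate exp(-2*t) against the kernel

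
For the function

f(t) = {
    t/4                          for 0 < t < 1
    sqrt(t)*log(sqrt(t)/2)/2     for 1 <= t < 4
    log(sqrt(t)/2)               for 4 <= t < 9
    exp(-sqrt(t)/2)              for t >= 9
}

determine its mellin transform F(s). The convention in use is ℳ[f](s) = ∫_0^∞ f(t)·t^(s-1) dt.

undo the common scale on t: t/2 on [0, 1/2); sqrt(2)*sqrt(t)*log(sqrt(2)*sqrt(t)/2)/2 on [1/2, 2); log(sqrt(2)*sqrt(t)/2) on [2, 9/2); …
back out the common scale on t: t on [0, 1/4); sqrt(t)*log(sqrt(t)) on [1/4, 1); log(sqrt(t)) on [1, 9/4); …
strip the power substitution: t**2 on [0, 1/2); t*log(t) on [1/2, 1); log(t) on [1, 3/2); …
split f at 1, 4, 9: ℳ[f](s) collects 4 kernel integrals
segment [0, 1) carries t/4; integrate it
segment [1, 4) carries sqrt(t)*log(sqrt(t)/2)/2; integrate it
piece [4, 9): integrate log(sqrt(t)/2) against the kernel
on [9, ∞) integrate f = exp(-sqrt(t)/2) against the kernel

(8*2**(2*s)*s**2*(s + 1)*(4*s**2 + 4*s + 1)*uppergamma(2*s, 3/2) - 8*2**(2*s)*s**2*(s + 1) + 2*2**(2*s)*(s + 1)*(4*s**2 + 4*s + 1) + 9**s*s*(s + 1)*(-4*log(2) + 4*log(3))*(4*s**2 + 4*s + 1) - 2*9**s*(s + 1)*(4*s**2 + 4*s + 1) + 8*s**3*(s + 1)*log(2) + 4*s**2*(s + 1)*log(2) + 4*s**2*(s + 1) + s**2*(4*s**2 + 4*s + 1))/(4*s**2*(s + 1)*(4*s**2 + 4*s + 1))
  Re(s) > -1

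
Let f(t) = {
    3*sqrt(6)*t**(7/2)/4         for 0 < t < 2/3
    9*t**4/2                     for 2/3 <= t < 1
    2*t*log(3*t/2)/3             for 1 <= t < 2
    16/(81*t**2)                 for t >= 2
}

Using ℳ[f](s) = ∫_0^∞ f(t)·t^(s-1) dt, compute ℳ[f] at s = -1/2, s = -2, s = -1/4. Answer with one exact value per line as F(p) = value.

the shared t-power comes off first: 3*sqrt(6)*t**(3/2)/4 on [0, 2/3); 9*t**2/2 on [2/3, 1); 2*log(3*t/2)/(3*t) on [1, 2); …
back out the common scale on t: t**(3/2) on [0, 1); 2*t**2 on [1, 3/2); log(t)/t on [3/2, 3); …
along the cuts 2/3, 1, 2, ℳ[f](s) splits into 4 integrals
∫ 3*sqrt(6)*t**(7/2)/4·t^(s-1) over [0, 2/3)
segment 2/3 to 1 holds 9*t**4/2; add its integral
on [1, 2): add ∫ 2*t*log(3*t/2)/3·t^(s-1) dt
segment [2, ∞) carries 16/(81*t**2); integrate it

F(-1/2) = -1076*sqrt(2)/405 - 4*log(3)/3 - 10*sqrt(6)/189 + 4*log(2)/3 + 4*sqrt(2)*log(3)/3 + 83/21
F(-2) = log(6**(1/3)/2) + 365/162
F(-1/4) = -856*2**(3/4)/729 - 8*log(3)/9 - 88*2**(3/4)*3**(1/4)/1755 + 8*log(2)/9 + 8*2**(3/4)*log(3)/9 + 322/135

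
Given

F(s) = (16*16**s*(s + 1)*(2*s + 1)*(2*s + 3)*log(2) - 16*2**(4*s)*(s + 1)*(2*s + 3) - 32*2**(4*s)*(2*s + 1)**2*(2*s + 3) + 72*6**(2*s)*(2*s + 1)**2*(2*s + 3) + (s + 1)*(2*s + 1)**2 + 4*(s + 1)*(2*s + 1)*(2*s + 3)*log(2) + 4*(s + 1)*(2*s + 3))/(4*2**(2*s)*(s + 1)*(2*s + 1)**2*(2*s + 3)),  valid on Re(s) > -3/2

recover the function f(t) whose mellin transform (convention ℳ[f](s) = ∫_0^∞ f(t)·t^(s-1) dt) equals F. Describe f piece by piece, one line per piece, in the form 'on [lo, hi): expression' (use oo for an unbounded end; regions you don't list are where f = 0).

on [0, 1/4): t**(3/2)
on [1/4, 4): sqrt(t)*log(sqrt(t))
on [4, 9): 2*t

back out the power substitution: t**3 on [0, 1/2); t*log(t) on [1/2, 2); 2*t**2 on [2, 3)
peel off the shared t-power: t**2 on [0, 1/2); log(t) on [1/2, 2); 2*t on [2, 3)
along the cuts 1/4, 4, ℳ[f](s) splits into 3 integrals
on [0, 1/4): add ∫ t**(3/2)·t^(s-1) dt
between 1/4 and 4 the integrand is sqrt(t)*log(sqrt(t))·t^(s-1)
∫ 2*t·t^(s-1) over [4, 9)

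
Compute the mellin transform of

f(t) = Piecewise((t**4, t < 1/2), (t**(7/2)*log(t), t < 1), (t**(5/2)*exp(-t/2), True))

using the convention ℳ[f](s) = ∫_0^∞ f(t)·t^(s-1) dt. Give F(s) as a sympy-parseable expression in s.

undo the shared t-power: t**(7/2) on [0, 1/2); t**3*log(t) on [1/2, 1); t**2*exp(-t/2) on [1, ∞)
peel off the shared t-power: t**(3/2) on [0, 1/2); t*log(t) on [1/2, 1); exp(-t/2) on [1, ∞)
decompose at 1/2, 1; ℳ[f](s) sums the 3 pieces' integrals
on [0, 1/2) integrate f = t**4 against the kernel
∫ t**(7/2)*log(t)·t^(s-1) over [1/2, 1)
between 1 and ∞ the integrand is t**(5/2)*exp(-t/2)·t^(s-1)

2**(-s - 9/2)*(2**(s + 13/2)*(-s - 4) + 2**(2*s + 7)*(s + 4)*(8*s + (2*s + 5)**2 + 24)*uppergamma(s + 5/2, 1/2) + 8*s + 4*(s + 4)*(2*s + 5)*log(2) + 8*(s + 4)*log(2) + sqrt(2)*(8*s + (2*s + 5)**2 + 24) + 32)/((s + 4)*(8*s + (2*s + 5)**2 + 24))
  Re(s) > -4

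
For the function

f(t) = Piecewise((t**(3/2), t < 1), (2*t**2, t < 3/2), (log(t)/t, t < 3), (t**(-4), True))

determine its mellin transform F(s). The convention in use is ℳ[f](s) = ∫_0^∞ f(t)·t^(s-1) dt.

(324*2**s*(s - 4)*(s + 2)*(s**2 - 2*s + 1) - 324*2**s*(s - 4)*(2*s + 3)*(s**2 - 2*s + 1) - 108*3**s*s*(s - 4)*(s + 2)*(2*s + 3)*log(3) + 108*3**s*s*(s - 4)*(s + 2)*(2*s + 3)*log(2) - 108*3**s*(s - 4)*(s + 2)*(2*s + 3)*log(2) + 108*3**s*(s - 4)*(s + 2)*(2*s + 3) + 108*3**s*(s - 4)*(s + 2)*(2*s + 3)*log(3) + 729*3**s*(s - 4)*(2*s + 3)*(s**2 - 2*s + 1) + 54*6**s*s*(s - 4)*(s + 2)*(2*s + 3)*log(3) - 54*6**s*(s - 4)*(s + 2)*(2*s + 3)*log(3) - 54*6**s*(s - 4)*(s + 2)*(2*s + 3) - 2*6**s*(s + 2)*(2*s + 3)*(s**2 - 2*s + 1))/(162*2**s*(s - 4)*(s + 2)*(2*s + 3)*(s**2 - 2*s + 1))
  -3/2 < Re(s) < 4

linearity at 1, 3/2, 3 turns ℳ[f](s) into 4 summed integrals
between 0 and 1 the integrand is t**(3/2)·t^(s-1)
the [1, 3/2) slice contributes ∫ 2*t**2·t^(s-1) dt
piece [3/2, 3): integrate log(t)/t against the kernel
∫ over [3, ∞) of t**(-4)·t^(s-1) joins the sum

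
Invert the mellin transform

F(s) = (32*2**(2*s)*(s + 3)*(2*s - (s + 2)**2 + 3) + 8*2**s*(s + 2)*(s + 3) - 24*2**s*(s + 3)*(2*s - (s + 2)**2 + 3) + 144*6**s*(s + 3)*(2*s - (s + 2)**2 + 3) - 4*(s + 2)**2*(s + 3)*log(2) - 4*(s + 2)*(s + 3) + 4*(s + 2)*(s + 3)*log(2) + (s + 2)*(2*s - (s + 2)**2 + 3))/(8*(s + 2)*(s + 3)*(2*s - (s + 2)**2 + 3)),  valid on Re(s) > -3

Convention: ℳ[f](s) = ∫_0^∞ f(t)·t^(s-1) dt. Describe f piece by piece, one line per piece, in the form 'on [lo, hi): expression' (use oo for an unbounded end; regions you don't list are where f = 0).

on [0, 1): t**3/8
on [1, 2): t*log(t/2)/2
on [2, 4): 3*t**2/4
on [4, 6): t**2/2

invert the common scale on t to get t**3 on [0, 1/2); t*log(t) on [1/2, 1); 3*t**2 on [1, 2); …
remove the shared t-power first: t on [0, 1/2); log(t)/t on [1/2, 1); 3 on [1, 2); …
summing 4 kernel integrals split by 1, 2, 4 yields ℳ[f](s)
for t in [0, 1): the term is ∫ t**3/8·t^(s-1)
the [1, 2) slice contributes ∫ t*log(t/2)/2·t^(s-1) dt
segment 2 to 4 holds 3*t**2/4; add its integral
segment [4, 6) carries t**2/2; integrate it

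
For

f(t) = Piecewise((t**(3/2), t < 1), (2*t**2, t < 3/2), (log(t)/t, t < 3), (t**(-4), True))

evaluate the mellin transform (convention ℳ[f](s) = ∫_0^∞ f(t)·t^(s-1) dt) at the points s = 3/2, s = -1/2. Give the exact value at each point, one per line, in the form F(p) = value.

f breaks at 1, 3/2, 3 into 4 integrals to sum
on [0, 1): add ∫ t**(3/2)·t^(s-1) dt
[1, 3/2) adds the kernel integral of 2*t**2
piece [3/2, 3): integrate log(t)/t against the kernel
[3, ∞) adds the kernel integral of t**(-4)

F(3/2) = -538*sqrt(3)/135 - 5/21 + log(2**(sqrt(6))*3**(-sqrt(6) + 2*sqrt(3))) + 83*sqrt(6)/28
F(-1/2) = -1/3 - 4*sqrt(6)*log(2)/27 - 2*sqrt(3)*log(3)/27 - 106*sqrt(3)/2187 + 4*sqrt(6)*log(3)/27 + 89*sqrt(6)/81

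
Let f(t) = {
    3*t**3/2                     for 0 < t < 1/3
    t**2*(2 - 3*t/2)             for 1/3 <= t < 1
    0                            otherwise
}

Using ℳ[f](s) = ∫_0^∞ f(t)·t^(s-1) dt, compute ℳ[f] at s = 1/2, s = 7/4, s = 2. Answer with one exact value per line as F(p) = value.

F(1/2) = 13/35 - 2*sqrt(3)/105
F(7/4) = 62/285 - 92*3**(1/4)/23085
F(2) = 53/270

reversing the shared t-power: 3*t/2 on [0, 1/3); 2 - 3*t/2 on [1/3, 1)
the common scale on t comes off first: t on [0, 1/2); 2 - t on [1/2, 3/2)
decompose at 1/3; ℳ[f](s) sums the 2 pieces' integrals
over [0, 1/3), the kernel integral of 3*t**3/2 enters the sum
on [1/3, 1): add ∫ t**2*(2 - 3*t/2)·t^(s-1) dt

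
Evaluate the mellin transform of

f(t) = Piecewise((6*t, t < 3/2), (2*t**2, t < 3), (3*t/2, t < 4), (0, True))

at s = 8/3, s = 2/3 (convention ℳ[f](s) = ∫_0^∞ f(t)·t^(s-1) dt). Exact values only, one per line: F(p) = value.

breakpoints 3/2, 3: one integral from each of the 3 segments
∫ over [0, 3/2) of 6*t·t^(s-1) joins the sum
for t in [3/2, 3): the term is ∫ 2*t**2·t^(s-1)
on [3, 4): add ∫ 3*t/2·t^(s-1) dt

F(8/3) = 4131*2**(1/3)*3**(2/3)/2464 + 3645*3**(2/3)/154 + 576*2**(1/3)/11
F(2/3) = 297*2**(1/3)*3**(2/3)/160 + 81*3**(2/3)/20 + 36*2**(1/3)/5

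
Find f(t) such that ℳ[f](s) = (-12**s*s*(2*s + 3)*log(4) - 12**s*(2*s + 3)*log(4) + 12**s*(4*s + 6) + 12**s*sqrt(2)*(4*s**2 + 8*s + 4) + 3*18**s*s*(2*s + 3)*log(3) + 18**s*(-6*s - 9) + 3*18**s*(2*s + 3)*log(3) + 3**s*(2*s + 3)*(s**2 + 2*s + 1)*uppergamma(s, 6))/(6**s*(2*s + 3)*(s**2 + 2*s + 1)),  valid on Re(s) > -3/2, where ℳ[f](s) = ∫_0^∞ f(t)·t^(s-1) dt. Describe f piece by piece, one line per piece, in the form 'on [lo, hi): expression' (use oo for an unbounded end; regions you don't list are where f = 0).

on [0, 2): t**(3/2)
on [2, 3): t*log(t)
on [3, oo): exp(-2*t)

along the cuts 2, 3, ℳ[f](s) splits into 3 integrals
∫ over [0, 2) of t**(3/2)·t^(s-1) joins the sum
segment [2, 3) carries t*log(t); integrate it
on [3, ∞): add ∫ exp(-2*t)·t^(s-1) dt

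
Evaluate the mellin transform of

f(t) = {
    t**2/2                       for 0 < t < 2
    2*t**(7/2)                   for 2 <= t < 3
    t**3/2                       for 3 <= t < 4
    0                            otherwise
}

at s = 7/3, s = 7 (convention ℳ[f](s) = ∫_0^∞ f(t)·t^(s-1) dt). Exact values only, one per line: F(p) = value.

F(7/3) = -729*3**(1/3)/32 - 384*2**(5/6)/35 + 24*2**(1/3)/13 + 96*2**(2/3) + 2916*3**(5/6)/35
F(7) = -4096*sqrt(2)/21 + 78732*sqrt(3)/7 + 8910863/180

breakpoints 2, 3: one integral from each of the 3 segments
piece [0, 2): integrate t**2/2 against the kernel
the [2, 3) slice contributes ∫ 2*t**(7/2)·t^(s-1) dt
segment 3 to 4 holds t**3/2; add its integral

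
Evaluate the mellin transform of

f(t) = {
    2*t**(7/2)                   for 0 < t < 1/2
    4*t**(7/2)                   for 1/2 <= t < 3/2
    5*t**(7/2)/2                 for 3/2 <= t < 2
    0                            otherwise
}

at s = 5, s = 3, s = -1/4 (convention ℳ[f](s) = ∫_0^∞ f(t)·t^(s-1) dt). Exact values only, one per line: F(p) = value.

slice at 1/2, 3/2, transform all 3 pieces, and sum them
on [0, 1/2) integrate f = 2*t**(7/2) against the kernel
for t in [1/2, 3/2): the term is ∫ 4*t**(7/2)·t^(s-1)
over [3/2, 2), the kernel integral of 5*t**(7/2)/2 enters the sum

F(5) = 19683*sqrt(6)/8704 + 163839*sqrt(2)/2176
F(3) = 2187*sqrt(6)/1664 + 10239*sqrt(2)/416
F(-1/4) = 2**(1/4)*(-4*sqrt(2) + 81*sqrt(2)*3**(1/4) + 640)/104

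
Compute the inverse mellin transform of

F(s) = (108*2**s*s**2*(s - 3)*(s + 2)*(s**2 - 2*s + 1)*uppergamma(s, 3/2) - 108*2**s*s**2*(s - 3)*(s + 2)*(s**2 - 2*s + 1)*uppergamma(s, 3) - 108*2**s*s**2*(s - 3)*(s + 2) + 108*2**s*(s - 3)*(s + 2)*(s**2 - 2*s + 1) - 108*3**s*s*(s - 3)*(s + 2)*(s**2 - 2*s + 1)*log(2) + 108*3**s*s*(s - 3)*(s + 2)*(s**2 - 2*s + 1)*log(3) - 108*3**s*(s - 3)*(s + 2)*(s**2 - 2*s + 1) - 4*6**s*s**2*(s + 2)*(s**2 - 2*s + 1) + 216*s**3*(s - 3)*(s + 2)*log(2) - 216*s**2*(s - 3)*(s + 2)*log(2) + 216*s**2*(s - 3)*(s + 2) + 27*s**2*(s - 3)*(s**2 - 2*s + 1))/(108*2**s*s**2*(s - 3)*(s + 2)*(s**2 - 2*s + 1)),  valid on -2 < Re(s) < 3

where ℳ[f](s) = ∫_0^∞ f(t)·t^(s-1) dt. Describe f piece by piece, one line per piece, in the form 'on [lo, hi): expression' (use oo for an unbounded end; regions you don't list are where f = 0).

treat the 5 regions marked off by 1/2, 1, 3/2, 3 separately and sum
on [0, 1/2) integrate f = t**2 against the kernel
for t in [1/2, 1): the term is ∫ log(t)/t·t^(s-1)
the [1, 3/2) slice contributes ∫ log(t)·t^(s-1) dt
∫ over [3/2, 3) of exp(-t)·t^(s-1) joins the sum
between 3 and ∞ the integrand is t**(-3)·t^(s-1)

on [0, 1/2): t**2
on [1/2, 1): log(t)/t
on [1, 3/2): log(t)
on [3/2, 3): exp(-t)
on [3, oo): t**(-3)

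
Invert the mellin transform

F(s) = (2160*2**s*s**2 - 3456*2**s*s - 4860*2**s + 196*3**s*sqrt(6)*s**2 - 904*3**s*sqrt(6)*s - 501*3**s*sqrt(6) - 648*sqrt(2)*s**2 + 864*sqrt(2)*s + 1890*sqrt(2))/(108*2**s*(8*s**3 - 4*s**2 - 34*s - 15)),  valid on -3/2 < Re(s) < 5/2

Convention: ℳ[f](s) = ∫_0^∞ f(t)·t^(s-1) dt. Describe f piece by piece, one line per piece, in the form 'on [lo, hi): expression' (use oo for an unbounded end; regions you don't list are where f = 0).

undo the shared t-power: t on [0, 1/2); 2*t + 1 on [1/2, 1); t/2 on [1, 3/2); …
integrate the 4 segments split at 1/2, 1, 3/2, then add the results
∫ over [0, 1/2) of t**(3/2)·t^(s-1) joins the sum
∫ over [1/2, 1) of sqrt(t)*(2*t + 1)·t^(s-1) joins the sum
over [1, 3/2), the kernel integral of t**(3/2)/2 enters the sum
the [3/2, ∞) slice contributes ∫ t**(-5/2)·t^(s-1) dt

on [0, 1/2): t**(3/2)
on [1/2, 1): sqrt(t)*(2*t + 1)
on [1, 3/2): t**(3/2)/2
on [3/2, oo): t**(-5/2)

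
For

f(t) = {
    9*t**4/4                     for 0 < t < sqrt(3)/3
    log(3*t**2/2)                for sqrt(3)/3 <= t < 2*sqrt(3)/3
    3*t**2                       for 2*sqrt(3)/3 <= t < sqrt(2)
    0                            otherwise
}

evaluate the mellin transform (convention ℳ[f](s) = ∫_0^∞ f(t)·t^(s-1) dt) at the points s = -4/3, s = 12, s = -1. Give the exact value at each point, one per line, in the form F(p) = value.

undo the power substitution: 9*t**2/4 on [0, 1/3); log(3*t/2) on [1/3, 4/3); 3*t on [4/3, 2)
reversing the common scale on t: t**2/4 on [0, 1); log(t/2) on [1, 4); t on [4, 6)
remove the common scale on t first: t**2 on [0, 1/2); log(t) on [1/2, 2); 2*t on [2, 3)
linearity at sqrt(3)/3, 2*sqrt(3)/3 turns ℳ[f](s) into 3 summed integrals
segment 0 to sqrt(3)/3 holds 9*t**4/4; add its integral
on [sqrt(3)/3, 2*sqrt(3)/3) integrate f = log(3*t**2/2) against the kernel
the [2*sqrt(3)/3, sqrt(2)) slice contributes ∫ 3*t**2·t^(s-1) dt

F(-4/3) = 3*3**(2/3)*(-19*2**(2/3) - log(2**(2*2**(2/3) + 8)) + 13 + 16*6**(1/3))/32
F(12) = 4097*log(2)/8748 + 8408191/326592
F(-1) = sqrt(3)*(-18*log(2) - 11 + 12*sqrt(6))/12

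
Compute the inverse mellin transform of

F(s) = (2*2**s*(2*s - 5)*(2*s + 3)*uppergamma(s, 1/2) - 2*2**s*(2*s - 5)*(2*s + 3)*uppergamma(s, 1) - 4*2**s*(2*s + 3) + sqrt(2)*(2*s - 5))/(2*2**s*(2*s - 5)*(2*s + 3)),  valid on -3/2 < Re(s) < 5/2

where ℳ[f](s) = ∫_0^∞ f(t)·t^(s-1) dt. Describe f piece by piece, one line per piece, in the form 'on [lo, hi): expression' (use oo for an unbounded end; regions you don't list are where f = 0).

decompose at 1/2, 1; ℳ[f](s) sums the 3 pieces' integrals
over [0, 1/2), the kernel integral of t**(3/2) enters the sum
piece [1/2, 1): integrate exp(-t) against the kernel
piece [1, ∞): integrate t**(-5/2) against the kernel

on [0, 1/2): t**(3/2)
on [1/2, 1): exp(-t)
on [1, oo): t**(-5/2)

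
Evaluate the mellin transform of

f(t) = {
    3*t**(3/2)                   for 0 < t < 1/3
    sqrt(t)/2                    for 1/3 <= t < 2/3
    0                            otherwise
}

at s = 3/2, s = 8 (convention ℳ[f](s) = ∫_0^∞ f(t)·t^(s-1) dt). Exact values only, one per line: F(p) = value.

F(3/2) = 13/108
F(8) = sqrt(3)*(15 + 4864*sqrt(2))/6357609

strip the shared t-power: 3*t on [0, 1/3); 1/2 on [1/3, 2/3)
the common scale on t comes off first: t on [0, 1); 1/2 on [1, 2)
the 2 pieces separated at 1/3 each add one integral
on [0, 1/3): add ∫ 3*t**(3/2)·t^(s-1) dt
between 1/3 and 2/3 the integrand is sqrt(t)/2·t^(s-1)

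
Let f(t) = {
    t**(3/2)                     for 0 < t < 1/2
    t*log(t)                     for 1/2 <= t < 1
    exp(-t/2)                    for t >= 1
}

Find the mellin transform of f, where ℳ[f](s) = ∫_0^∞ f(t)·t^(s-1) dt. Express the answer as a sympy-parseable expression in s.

slice at 1/2, 1, transform all 3 pieces, and sum them
between 0 and 1/2 the integrand is t**(3/2)·t^(s-1)
segment [1/2, 1) carries t*log(t); integrate it
∫ over [1, ∞) of exp(-t/2)·t^(s-1) joins the sum

(2*2**(2*s)*(2*s + 3)*(s**2 + 2*s + 1)*uppergamma(s, 1/2) - 2*2**s*(2*s + 3) + s*(2*s + 3)*log(2) + 2*s + (2*s + 3)*log(2) + sqrt(2)*(s**2 + 2*s + 1) + 3)/(2*2**s*(2*s + 3)*(s**2 + 2*s + 1))
  Re(s) > -3/2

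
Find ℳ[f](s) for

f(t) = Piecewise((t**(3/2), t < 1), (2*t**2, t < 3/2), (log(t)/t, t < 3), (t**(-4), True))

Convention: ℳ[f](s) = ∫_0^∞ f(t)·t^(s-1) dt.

(324*2**s*(s - 4)*(s + 2)*(s**2 - 2*s + 1) - 324*2**s*(s - 4)*(2*s + 3)*(s**2 - 2*s + 1) - 108*3**s*s*(s - 4)*(s + 2)*(2*s + 3)*log(3) + 108*3**s*s*(s - 4)*(s + 2)*(2*s + 3)*log(2) - 108*3**s*(s - 4)*(s + 2)*(2*s + 3)*log(2) + 108*3**s*(s - 4)*(s + 2)*(2*s + 3) + 108*3**s*(s - 4)*(s + 2)*(2*s + 3)*log(3) + 729*3**s*(s - 4)*(2*s + 3)*(s**2 - 2*s + 1) + 54*6**s*s*(s - 4)*(s + 2)*(2*s + 3)*log(3) - 54*6**s*(s - 4)*(s + 2)*(2*s + 3)*log(3) - 54*6**s*(s - 4)*(s + 2)*(2*s + 3) - 2*6**s*(s + 2)*(2*s + 3)*(s**2 - 2*s + 1))/(162*2**s*(s - 4)*(s + 2)*(2*s + 3)*(s**2 - 2*s + 1))
  -3/2 < Re(s) < 4

along the cuts 1, 3/2, 3, ℳ[f](s) splits into 4 integrals
between 0 and 1 the integrand is t**(3/2)·t^(s-1)
[1, 3/2) adds the kernel integral of 2*t**2
∫ over [3/2, 3) of log(t)/t·t^(s-1) joins the sum
on [3, ∞): add ∫ t**(-4)·t^(s-1) dt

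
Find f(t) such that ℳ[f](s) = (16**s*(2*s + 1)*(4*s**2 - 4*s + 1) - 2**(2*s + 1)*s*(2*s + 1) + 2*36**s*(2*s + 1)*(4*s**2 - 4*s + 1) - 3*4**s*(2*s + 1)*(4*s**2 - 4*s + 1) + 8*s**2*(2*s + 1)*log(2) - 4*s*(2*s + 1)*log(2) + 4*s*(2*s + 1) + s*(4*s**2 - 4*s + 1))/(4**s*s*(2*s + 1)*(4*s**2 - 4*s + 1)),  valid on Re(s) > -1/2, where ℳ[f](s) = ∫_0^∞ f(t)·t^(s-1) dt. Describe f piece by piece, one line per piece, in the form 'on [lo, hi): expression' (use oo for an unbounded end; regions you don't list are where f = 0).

on [0, 1/4): sqrt(t)
on [1/4, 1): log(sqrt(t))/sqrt(t)
on [1, 4): 3
on [4, 9): 2

strip the power substitution: t on [0, 1/2); log(t)/t on [1/2, 1); 3 on [1, 2); …
the 4 pieces separated at 1/4, 1, 4 each add one integral
∫ sqrt(t)·t^(s-1) over [0, 1/4)
∫ over [1/4, 1) of log(sqrt(t))/sqrt(t)·t^(s-1) joins the sum
for t in [1, 4): the term is ∫ 3·t^(s-1)
between 4 and 9 the integrand is 2·t^(s-1)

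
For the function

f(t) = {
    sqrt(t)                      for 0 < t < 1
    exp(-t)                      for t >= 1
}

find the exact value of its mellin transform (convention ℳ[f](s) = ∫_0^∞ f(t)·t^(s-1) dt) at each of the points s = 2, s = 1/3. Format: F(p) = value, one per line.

F(2) = 2/5 + 2*exp(-1)
F(1/3) = uppergamma(1/3, 1) + 6/5

split f at 1: ℳ[f](s) collects 2 kernel integrals
over [0, 1), the kernel integral of sqrt(t) enters the sum
between 1 and ∞ the integrand is exp(-t)·t^(s-1)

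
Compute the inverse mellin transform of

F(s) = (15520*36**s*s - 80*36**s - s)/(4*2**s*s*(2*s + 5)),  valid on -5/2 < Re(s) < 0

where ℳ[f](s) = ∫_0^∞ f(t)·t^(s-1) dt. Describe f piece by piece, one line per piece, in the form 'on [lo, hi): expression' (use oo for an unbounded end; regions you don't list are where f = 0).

on [0, 1/2): sqrt(2)*t**(5/2)/2
on [1/2, 18): sqrt(2)*t**(5/2)
on [18, oo): 4

invert the shared t-power to get sqrt(2)*sqrt(t)/2 on [0, 1/2); sqrt(2)*sqrt(t) on [1/2, 18); 4/t**2 on [18, ∞)
invert the common scale on t to get sqrt(t) on [0, 1/4); 2*sqrt(t) on [1/4, 9); t**(-2) on [9, ∞)
invert the power substitution to get t on [0, 1/2); 2*t on [1/2, 3); t**(-4) on [3, ∞)
summing 3 kernel integrals split by 1/2, 18 yields ℳ[f](s)
between 0 and 1/2 the integrand is sqrt(2)*t**(5/2)/2·t^(s-1)
over [1/2, 18), the kernel integral of sqrt(2)*t**(5/2) enters the sum
∫ over [18, ∞) of 4·t^(s-1) joins the sum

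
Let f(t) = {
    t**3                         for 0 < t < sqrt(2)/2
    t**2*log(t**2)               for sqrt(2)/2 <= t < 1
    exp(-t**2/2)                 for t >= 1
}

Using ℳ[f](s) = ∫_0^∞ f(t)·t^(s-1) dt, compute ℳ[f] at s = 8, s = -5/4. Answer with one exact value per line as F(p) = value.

the power substitution comes off first: t**(3/2) on [0, 1/2); t*log(t) on [1/2, 1); exp(-t/2) on [1, ∞)
split f at sqrt(2)/2, 1: ℳ[f](s) collects 3 kernel integrals
∫ over [0, sqrt(2)/2) of t**3·t^(s-1) joins the sum
∫ t**2*log(t**2)·t^(s-1) over [sqrt(2)/2, 1)
[1, ∞) adds the kernel integral of exp(-t**2/2)

F(8) = -31/1600 + sqrt(2)/704 + log(2)/320 + 79*exp(-1/2)
F(-5/4) = 2**(5/8)*(-896*2**(3/8) + 63*2**(3/4)*uppergamma(-5/8, 1/2) + 72*sqrt(2) + 336*log(2) + 896)/504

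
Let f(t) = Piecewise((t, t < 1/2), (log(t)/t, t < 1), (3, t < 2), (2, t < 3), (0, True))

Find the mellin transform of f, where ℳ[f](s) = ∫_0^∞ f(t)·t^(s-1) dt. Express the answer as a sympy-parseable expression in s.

(2*2**(2*s)*(s + 1)*(s**2 - 2*s + 1) - 2*2**s*s*(s + 1) - 6*2**s*(s + 1)*(s**2 - 2*s + 1) + 4*6**s*(s + 1)*(s**2 - 2*s + 1) + 4*s**2*(s + 1)*log(2) - 4*s*(s + 1)*log(2) + 4*s*(s + 1) + s*(s**2 - 2*s + 1))/(2*2**s*s*(s + 1)*(s**2 - 2*s + 1))
  Re(s) > -1

linearity at 1/2, 1, 2 turns ℳ[f](s) into 4 summed integrals
the [0, 1/2) slice contributes ∫ t·t^(s-1) dt
segment 1/2 to 1 holds log(t)/t; add its integral
the [1, 2) slice contributes ∫ 3·t^(s-1) dt
between 2 and 3 the integrand is 2·t^(s-1)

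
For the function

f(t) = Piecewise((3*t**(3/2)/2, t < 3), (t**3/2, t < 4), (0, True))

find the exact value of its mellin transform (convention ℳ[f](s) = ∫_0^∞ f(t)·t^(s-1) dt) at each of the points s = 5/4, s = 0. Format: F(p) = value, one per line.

F(5/4) = -162*3**(1/4)/17 + 54*3**(3/4)/11 + 512*sqrt(2)/17
F(0) = 3*sqrt(3) + 37/6

cuts at 3: linearity sums the 2 kernel integrals
∫ over [0, 3) of 3*t**(3/2)/2·t^(s-1) joins the sum
over [3, 4), the kernel integral of t**3/2 enters the sum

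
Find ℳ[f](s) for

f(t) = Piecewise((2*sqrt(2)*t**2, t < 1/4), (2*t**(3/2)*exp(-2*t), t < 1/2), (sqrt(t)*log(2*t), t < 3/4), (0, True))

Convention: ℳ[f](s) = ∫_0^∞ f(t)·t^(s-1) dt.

peel off the shared t-power: 2*sqrt(2)*t**(3/2) on [0, 1/4); 2*t*exp(-2*t) on [1/4, 1/2); log(2*t) on [1/2, 3/4)
undo the common scale on t: t**(3/2) on [0, 1/2); t*exp(-t) on [1/2, 1); log(t) on [1, 3/2)
invert the shared t-power to get sqrt(t) on [0, 1/2); exp(-t) on [1/2, 1); log(t)/t on [1, 3/2)
decompose at 1/4, 1/2; ℳ[f](s) sums the 3 pieces' integrals
over [0, 1/4), the kernel integral of 2*sqrt(2)*t**2 enters the sum
∫ over [1/4, 1/2) of 2*t**(3/2)*exp(-2*t)·t^(s-1) joins the sum
the [1/2, 3/4) slice contributes ∫ sqrt(t)*log(2*t)·t^(s-1) dt

2**(-2*s - 3)*(2**(s + 5/2)*(s + 2)*(8*s - (2*s + 3)**2 + 8)*uppergamma(s + 3/2, 1/2) - 2**(s + 5/2)*(s + 2)*(8*s - (2*s + 3)**2 + 8)*uppergamma(s + 3/2, 1) + 2**(s + 9/2)*(-s - 2) + 3**(s + 1/2)*(s + 2)*(2*s + 3)*(-8*log(3) + 8*log(2)) + 3**(s + 1/2)*(s + 2)*(-16*log(2) + 16*log(3)) + 16*3**(s + 1/2)*(s + 2) + sqrt(2)*(8*s - (2*s + 3)**2 + 8))/((s + 2)*(8*s - (2*s + 3)**2 + 8))
  Re(s) > -2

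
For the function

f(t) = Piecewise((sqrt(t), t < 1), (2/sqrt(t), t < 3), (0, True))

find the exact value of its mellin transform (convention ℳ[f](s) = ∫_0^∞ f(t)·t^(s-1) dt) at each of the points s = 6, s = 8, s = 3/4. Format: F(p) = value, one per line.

F(6) = -30/143 + 972*sqrt(3)/11
F(8) = -38/255 + 2916*sqrt(3)/5
F(3/4) = -36/5 + 8*3**(1/4)

reversing the shared t-power: t**(3/2) on [0, 1); 2*sqrt(t) on [1, 3)
along the cuts 1, ℳ[f](s) splits into 2 integrals
∫ over [0, 1) of sqrt(t)·t^(s-1) joins the sum
∫ 2/sqrt(t)·t^(s-1) over [1, 3)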